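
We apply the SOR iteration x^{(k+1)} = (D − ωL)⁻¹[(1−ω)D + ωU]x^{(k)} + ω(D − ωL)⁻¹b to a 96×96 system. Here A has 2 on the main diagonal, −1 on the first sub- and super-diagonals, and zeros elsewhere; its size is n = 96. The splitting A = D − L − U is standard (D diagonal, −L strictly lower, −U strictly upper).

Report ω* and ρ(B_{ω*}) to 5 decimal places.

spectrum of D⁻¹(L+U) = {cos(kπ/97) : 1≤k≤96}; ρ_J = cos(π/97) = 0.99948.
root = sin(π/97) = 0.032382  (since 1−cos² = sin²).
So ω* = 2/1.032382 = 1.93727 (Young).
ρ_SOR = ω* − 1 ≈ 0.93727.

ω* = 1.93727, ρ_SOR = 0.93727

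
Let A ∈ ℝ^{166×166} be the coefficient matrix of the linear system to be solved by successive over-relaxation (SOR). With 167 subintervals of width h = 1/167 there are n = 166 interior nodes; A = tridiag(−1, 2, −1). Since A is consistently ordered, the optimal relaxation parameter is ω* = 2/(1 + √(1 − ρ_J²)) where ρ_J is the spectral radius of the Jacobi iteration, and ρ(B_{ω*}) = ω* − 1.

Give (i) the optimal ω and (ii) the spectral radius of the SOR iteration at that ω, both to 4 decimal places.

ω* = 1.9631, ρ_SOR = 0.9631

½·tridiag(1,0,1) at n=166: λ_k = cos(kπ/167); max |λ| at k=1 ⇒ ρ_J = cos(π/167) ≈ 0.9998.
√(1−ρ_J²) simplifies to sin(π/167) = 0.01881.
ω* = 2 / (1 + 0.01881) = 2 / 1.01881 ≈ 1.9631.
ρ_SOR = ω* − 1 = 1.9631 − 1 = 0.9631.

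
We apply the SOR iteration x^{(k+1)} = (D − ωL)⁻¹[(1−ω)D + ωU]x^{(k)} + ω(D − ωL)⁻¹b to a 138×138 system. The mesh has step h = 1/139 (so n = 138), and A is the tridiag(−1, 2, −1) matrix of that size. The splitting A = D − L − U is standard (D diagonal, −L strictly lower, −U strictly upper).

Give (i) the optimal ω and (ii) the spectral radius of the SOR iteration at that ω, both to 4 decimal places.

ω* = 1.9558, ρ_SOR = 0.9558

With n=138, ρ(Jacobi) = cos(π/139) = 0.9997.
√(1−ρ_J²) simplifies to sin(π/139) = 0.02260.
So ω* = 2/1.02260 = 1.9558 (Young).
Hence ρ(B_{ω*}) = 1.9558 − 1 = 0.9558.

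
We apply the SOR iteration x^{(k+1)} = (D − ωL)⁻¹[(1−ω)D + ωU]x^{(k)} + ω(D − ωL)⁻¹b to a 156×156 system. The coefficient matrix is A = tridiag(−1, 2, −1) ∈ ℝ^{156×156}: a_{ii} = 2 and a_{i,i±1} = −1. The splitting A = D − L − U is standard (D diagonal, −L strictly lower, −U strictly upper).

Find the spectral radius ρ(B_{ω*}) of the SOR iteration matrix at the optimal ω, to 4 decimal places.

ρ_SOR = 0.9608

B_J for the 156×156 system has eigenvalues cos(kπ/157); ρ_J = cos(π/157) = 0.9998.
1 − cos²(π/157) = sin²(π/157) ⇒ √(1−ρ_J²) = sin(π/157) = 0.02001.
So ω* = 2/1.02001 = 1.9608 (Young).
[ρ_SOR] ω* − 1 = 0.9608.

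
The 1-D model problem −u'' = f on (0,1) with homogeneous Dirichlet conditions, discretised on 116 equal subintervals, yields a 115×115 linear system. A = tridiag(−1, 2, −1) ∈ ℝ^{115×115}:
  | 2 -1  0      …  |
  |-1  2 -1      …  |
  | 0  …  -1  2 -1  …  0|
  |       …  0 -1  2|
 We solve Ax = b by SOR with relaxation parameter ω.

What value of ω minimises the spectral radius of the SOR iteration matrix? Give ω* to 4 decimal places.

n=115: λ(B_J) = 1 − λ(A)/2 = cos(kπ/116); k=1 gives ρ_J = 0.9996.
1 − cos²(π/116) = sin²(π/116) ⇒ √(1−ρ_J²) = sin(π/116) = 0.02708.
Young: ω* = 2/(1+√(1−ρ_J²)) = 2/(1+0.02708) = 2/1.02708 = 1.9473.
At ω = 1.9473 every |λ(B_ω)| = ω−1, so ρ_SOR = 0.9473.

ω* = 1.9473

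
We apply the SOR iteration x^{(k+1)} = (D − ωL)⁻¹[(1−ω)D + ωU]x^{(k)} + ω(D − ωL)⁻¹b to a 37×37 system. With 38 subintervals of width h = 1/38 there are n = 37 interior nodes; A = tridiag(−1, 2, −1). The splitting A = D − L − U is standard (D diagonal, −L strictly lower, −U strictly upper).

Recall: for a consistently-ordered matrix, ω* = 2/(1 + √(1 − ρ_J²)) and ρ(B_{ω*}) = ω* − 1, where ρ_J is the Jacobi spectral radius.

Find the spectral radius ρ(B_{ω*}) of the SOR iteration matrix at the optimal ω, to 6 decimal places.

ρ_SOR = 0.847440

n=37: λ(B_J) = 1 − λ(A)/2 = cos(kπ/38); k=1 gives ρ_J = 0.996584.
√(1−ρ_J²) simplifies to sin(π/38) = 0.0825793.
ω* = 2 / (1 + 0.0825793) = 2 / 1.0825793 ≈ 1.847440.
[ρ_SOR] ω* − 1 = 0.847440.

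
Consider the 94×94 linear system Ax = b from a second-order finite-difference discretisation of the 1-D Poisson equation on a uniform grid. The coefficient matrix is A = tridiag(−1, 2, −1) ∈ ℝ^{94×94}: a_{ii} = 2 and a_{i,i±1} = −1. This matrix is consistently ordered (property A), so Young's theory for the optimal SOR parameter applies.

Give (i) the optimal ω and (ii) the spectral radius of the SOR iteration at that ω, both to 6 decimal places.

n=94: λ(B_J) = 1 − λ(A)/2 = cos(kπ/95); k=1 gives ρ_J = 0.999453.
√(1−ρ_J²) simplifies to sin(π/95) = 0.0330634.
So ω* = 2/1.0330634 = 1.935990 (Young).
[ρ_SOR] ω* − 1 = 0.935990.

ω* = 1.935990, ρ_SOR = 0.935990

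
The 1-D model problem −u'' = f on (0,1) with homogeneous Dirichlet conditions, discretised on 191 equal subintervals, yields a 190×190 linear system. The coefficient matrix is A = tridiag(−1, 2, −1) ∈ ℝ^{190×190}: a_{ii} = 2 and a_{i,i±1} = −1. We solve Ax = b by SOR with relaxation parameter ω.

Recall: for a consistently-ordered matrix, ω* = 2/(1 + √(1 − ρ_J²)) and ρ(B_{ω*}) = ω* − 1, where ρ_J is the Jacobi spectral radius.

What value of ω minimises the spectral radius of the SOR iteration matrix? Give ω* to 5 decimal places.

ω* = 1.96764

B_J for the 190×190 system has eigenvalues cos(kπ/191); ρ_J = cos(π/191) = 0.99986.
√(1−ρ_J²) = |sin(π/191)| = 0.016447
ω* = 2/(1+0.016447) = 1.96764
ρ_SOR = ω* − 1 ≈ 0.96764.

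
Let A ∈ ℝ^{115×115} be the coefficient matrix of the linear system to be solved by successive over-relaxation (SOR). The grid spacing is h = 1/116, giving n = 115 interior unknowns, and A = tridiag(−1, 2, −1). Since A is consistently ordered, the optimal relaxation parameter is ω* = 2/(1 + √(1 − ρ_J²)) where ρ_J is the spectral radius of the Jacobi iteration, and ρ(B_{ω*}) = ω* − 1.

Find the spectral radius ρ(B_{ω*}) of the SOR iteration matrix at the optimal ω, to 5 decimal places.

ρ_SOR = 0.94727

½·tridiag(1,0,1) at n=115: λ_k = cos(kπ/116); max |λ| at k=1 ⇒ ρ_J = cos(π/116) ≈ 0.99963.
√(1 − cos²(π/116)) = sin(π/116) ≈ 0.027079.
ω* = 2/(1 + 0.027079) = 2/1.027079 = 1.94727.
and ρ(B_{ω*}) = 1.94727 − 1 = 0.94727.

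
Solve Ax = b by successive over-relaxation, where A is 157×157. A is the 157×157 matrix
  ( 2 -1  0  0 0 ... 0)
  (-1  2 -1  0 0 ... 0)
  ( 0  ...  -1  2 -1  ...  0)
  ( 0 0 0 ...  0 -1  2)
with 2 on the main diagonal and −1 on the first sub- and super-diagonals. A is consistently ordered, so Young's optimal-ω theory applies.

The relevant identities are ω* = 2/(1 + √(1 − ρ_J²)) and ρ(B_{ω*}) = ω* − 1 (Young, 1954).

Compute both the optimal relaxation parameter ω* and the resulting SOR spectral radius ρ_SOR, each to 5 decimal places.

[ρ_J] n=157: ρ(B_J) = cos(π/(n+1)) = cos(π/158) = 0.99980.
root = sin(π/158) = 0.019882  (since 1−cos² = sin²).
[ω*] 2 ÷ (1 + 0.019882) = 2 ÷ 1.019882 = 1.96101.
[ρ_SOR] ω* − 1 = 0.96101.

ω* = 1.96101, ρ_SOR = 0.96101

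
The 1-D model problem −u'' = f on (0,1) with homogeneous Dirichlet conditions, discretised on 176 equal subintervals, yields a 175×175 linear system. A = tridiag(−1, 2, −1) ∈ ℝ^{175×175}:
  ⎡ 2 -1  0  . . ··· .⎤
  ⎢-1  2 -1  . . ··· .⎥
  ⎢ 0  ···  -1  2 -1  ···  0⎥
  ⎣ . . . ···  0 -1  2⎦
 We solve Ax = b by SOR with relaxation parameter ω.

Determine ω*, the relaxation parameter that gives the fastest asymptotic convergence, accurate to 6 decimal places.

ω* = 1.964928

spectrum of D⁻¹(L+U) = {cos(kπ/176) : 1≤k≤175}; ρ_J = cos(π/176) = 0.999841.
√(1−ρ_J²) = |sin(π/176)| = 0.0178490
Then 2/(1+√(1−ρ_J²)) = 2/(1+0.0178490); ω* = 2/1.0178490 = 1.964928.
ρ_SOR = ω* − 1 ≈ 0.964928.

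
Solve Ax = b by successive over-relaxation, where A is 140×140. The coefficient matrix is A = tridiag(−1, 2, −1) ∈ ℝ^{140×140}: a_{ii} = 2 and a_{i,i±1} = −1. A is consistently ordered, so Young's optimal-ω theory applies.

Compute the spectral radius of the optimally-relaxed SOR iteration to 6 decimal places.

ρ_J = max_k |cos(kπ/141)| = cos(π/141) = 0.999752
√(1 − cos²(π/141)) = sin(π/141) ≈ 0.0222790.
ω* = 2/(1 + 0.0222790) = 2/1.0222790 = 1.956413.
and ρ(B_{ω*}) = 1.956413 − 1 = 0.956413.

ρ_SOR = 0.956413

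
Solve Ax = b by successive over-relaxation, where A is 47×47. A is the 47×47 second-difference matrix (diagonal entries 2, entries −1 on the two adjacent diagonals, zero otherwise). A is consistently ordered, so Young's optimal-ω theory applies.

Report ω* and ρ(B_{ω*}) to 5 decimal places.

With n=47, ρ(Jacobi) = cos(π/48) = 0.99786.
√(1 − cos²(π/48)) = sin(π/48) ≈ 0.065403.
Young: ω* = 2/(1+√(1−ρ_J²)) = 2/(1+0.065403) = 2/1.065403 = 1.87722.
Hence ρ(B_{ω*}) = 1.87722 − 1 = 0.87722.

ω* = 1.87722, ρ_SOR = 0.87722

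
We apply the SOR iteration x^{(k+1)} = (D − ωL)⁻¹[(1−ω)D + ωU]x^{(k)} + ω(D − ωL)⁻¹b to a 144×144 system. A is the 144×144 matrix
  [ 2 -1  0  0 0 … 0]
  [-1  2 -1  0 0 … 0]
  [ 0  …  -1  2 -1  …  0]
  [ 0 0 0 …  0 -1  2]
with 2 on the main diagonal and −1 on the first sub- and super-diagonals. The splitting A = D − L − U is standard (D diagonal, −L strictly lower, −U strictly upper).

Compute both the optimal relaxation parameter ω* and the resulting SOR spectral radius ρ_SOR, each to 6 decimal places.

n=144: λ(B_J) = 1 − λ(A)/2 = cos(kπ/145); k=1 gives ρ_J = 0.999765.
root = sin(π/145) = 0.0216645  (since 1−cos² = sin²).
Young: ω* = 2/(1+√(1−ρ_J²)) = 2/(1+0.0216645) = 2/1.0216645 = 1.957590.
ρ_SOR = ω* − 1 ≈ 0.957590.

ω* = 1.957590, ρ_SOR = 0.957590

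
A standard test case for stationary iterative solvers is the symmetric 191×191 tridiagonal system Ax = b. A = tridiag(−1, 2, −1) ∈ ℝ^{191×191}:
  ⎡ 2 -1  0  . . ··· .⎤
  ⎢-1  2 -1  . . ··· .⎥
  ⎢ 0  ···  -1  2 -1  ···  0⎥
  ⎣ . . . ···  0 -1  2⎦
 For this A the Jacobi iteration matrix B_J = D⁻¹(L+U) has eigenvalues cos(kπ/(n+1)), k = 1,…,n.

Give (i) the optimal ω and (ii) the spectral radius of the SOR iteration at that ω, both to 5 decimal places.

ω* = 1.96780, ρ_SOR = 0.96780

n=191: λ(B_J) = 1 − λ(A)/2 = cos(kπ/192); k=1 gives ρ_J = 0.99987.
root = sin(π/192) = 0.016362  (since 1−cos² = sin²).
[ω*] 2 ÷ (1 + 0.016362) = 2 ÷ 1.016362 = 1.96780.
ρ_SOR = ω* − 1 = 1.96780 − 1 = 0.96780.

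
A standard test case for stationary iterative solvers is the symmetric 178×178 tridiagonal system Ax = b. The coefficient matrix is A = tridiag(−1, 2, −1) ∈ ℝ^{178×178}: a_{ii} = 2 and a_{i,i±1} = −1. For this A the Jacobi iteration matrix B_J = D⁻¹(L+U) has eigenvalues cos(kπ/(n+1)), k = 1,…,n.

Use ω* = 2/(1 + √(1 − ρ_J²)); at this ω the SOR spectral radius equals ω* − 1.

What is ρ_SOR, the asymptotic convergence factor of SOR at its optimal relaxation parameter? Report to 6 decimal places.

B_J for the 178×178 system has eigenvalues cos(kπ/179); ρ_J = cos(π/179) = 0.999846.
√(1 − cos²(π/179)) = sin(π/179) ≈ 0.0175499.
So ω* = 2/1.0175499 = 1.965506 (Young).
ρ(B_{ω*}) = ω*−1 = 0.965506

ρ_SOR = 0.965506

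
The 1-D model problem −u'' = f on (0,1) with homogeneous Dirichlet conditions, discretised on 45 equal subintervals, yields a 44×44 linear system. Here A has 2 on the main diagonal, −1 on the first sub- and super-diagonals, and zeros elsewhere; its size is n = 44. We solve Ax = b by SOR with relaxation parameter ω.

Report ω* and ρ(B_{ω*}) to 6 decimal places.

½·tridiag(1,0,1) at n=44: λ_k = cos(kπ/45); max |λ| at k=1 ⇒ ρ_J = cos(π/45) ≈ 0.997564.
1 − cos²(π/45) = sin²(π/45) ⇒ √(1−ρ_J²) = sin(π/45) = 0.0697565.
[ω*] 2 ÷ (1 + 0.0697565) = 2 ÷ 1.0697565 = 1.869584.
ρ_SOR = ω* − 1 ≈ 0.869584.

ω* = 1.869584, ρ_SOR = 0.869584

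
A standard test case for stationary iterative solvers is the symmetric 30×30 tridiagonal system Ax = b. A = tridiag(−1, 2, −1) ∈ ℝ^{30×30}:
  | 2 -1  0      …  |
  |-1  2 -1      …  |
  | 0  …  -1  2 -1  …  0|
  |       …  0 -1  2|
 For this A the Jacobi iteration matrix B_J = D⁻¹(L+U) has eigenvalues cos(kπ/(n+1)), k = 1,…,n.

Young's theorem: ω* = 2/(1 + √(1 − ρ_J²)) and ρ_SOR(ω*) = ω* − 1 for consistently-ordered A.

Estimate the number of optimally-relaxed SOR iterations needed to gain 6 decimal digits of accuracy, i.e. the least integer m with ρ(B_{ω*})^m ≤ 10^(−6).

m = 69

ρ_J = max_k |cos(kπ/31)| = cos(π/31) = 0.9948693
root = sin(π/31) = 0.1011683  (since 1−cos² = sin²).
ω* = 2 / (1 + 0.1011683) = 2 / 1.1011683 ≈ 1.8162528.
At ω = 1.8162528 every |λ(B_ω)| = ω−1, so ρ_SOR = 0.8162528.
(0.8162528)^m ≤ 10^{−6}  ⇒  m·ln(0.8162528) ≤ −6·ln10  ⇒  m ≥ 68.046  ⇒  m = 69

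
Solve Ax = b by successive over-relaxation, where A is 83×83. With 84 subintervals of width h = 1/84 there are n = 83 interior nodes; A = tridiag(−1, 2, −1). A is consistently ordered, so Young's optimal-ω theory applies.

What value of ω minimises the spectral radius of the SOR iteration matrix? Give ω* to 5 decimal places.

ω* = 1.92791

ρ_J = max_k |cos(kπ/84)| = cos(π/84) = 0.99930
1 − cos²(π/84) = sin²(π/84) ⇒ √(1−ρ_J²) = sin(π/84) = 0.037391.
ω* = 2/(1 + 0.037391) = 2/1.037391 = 1.92791.
ρ(B_{ω*}) = ω*−1 = 0.92791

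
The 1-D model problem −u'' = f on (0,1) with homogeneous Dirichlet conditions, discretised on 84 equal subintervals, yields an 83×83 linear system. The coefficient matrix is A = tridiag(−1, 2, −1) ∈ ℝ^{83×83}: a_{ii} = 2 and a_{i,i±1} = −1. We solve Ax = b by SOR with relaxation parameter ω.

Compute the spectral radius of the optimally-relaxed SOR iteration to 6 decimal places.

ρ_SOR = 0.927913

ρ_J = max_k |cos(kπ/84)| = cos(π/84) = 0.999301
1 − cos²(π/84) = sin²(π/84) ⇒ √(1−ρ_J²) = sin(π/84) = 0.0373912.
[ω*] 2 ÷ (1 + 0.0373912) = 2 ÷ 1.0373912 = 1.927913.
At ω = 1.927913 every |λ(B_ω)| = ω−1, so ρ_SOR = 0.927913.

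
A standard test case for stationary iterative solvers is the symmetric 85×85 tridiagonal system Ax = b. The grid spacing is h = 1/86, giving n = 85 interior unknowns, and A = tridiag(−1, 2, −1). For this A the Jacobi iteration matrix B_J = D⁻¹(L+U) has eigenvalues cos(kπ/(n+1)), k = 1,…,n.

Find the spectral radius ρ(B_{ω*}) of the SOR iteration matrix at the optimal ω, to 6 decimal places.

ρ_SOR = 0.929530

B_J for the 85×85 system has eigenvalues cos(kπ/86); ρ_J = cos(π/86) = 0.999333.
1 − cos²(π/86) = sin²(π/86) ⇒ √(1−ρ_J²) = sin(π/86) = 0.0365220.
[ω*] 2 ÷ (1 + 0.0365220) = 2 ÷ 1.0365220 = 1.929530.
Hence ρ(B_{ω*}) = 1.929530 − 1 = 0.929530.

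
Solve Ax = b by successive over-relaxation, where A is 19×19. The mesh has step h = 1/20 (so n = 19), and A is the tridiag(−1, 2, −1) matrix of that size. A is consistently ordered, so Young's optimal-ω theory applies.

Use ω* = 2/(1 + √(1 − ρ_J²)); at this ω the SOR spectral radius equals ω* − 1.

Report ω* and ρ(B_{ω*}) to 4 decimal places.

spectrum of D⁻¹(L+U) = {cos(kπ/20) : 1≤k≤19}; ρ_J = cos(π/20) = 0.9877.
root = sin(π/20) = 0.15643  (since 1−cos² = sin²).
ω* = 2/(1 + 0.15643) = 2/1.15643 = 1.7295.
ρ_SOR = ω* − 1 = 1.7295 − 1 = 0.7295.

ω* = 1.7295, ρ_SOR = 0.7295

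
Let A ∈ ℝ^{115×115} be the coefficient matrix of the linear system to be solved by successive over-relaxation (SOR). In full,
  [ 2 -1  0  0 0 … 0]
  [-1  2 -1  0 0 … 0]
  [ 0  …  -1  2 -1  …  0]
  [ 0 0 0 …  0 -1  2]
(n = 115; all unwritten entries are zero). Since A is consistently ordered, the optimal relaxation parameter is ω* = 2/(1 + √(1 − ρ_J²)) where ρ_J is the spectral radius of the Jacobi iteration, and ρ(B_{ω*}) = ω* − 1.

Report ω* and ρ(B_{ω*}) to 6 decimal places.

½·tridiag(1,0,1) at n=115: λ_k = cos(kπ/116); max |λ| at k=1 ⇒ ρ_J = cos(π/116) ≈ 0.999633.
1 − cos²(π/116) = sin²(π/116) ⇒ √(1−ρ_J²) = sin(π/116) = 0.0270794.
Then 2/(1+√(1−ρ_J²)) = 2/(1+0.0270794); ω* = 2/1.0270794 = 1.947269.
Hence ρ(B_{ω*}) = 1.947269 − 1 = 0.947269.

ω* = 1.947269, ρ_SOR = 0.947269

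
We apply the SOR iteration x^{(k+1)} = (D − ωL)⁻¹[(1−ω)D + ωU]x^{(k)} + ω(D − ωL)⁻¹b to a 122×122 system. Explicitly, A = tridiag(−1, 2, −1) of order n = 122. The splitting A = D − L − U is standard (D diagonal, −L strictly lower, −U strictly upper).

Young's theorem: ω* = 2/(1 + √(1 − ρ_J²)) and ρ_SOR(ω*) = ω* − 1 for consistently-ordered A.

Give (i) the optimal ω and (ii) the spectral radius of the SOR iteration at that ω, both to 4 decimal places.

[ρ_J] n=122: ρ(B_J) = cos(π/(n+1)) = cos(π/123) = 0.9997.
1 − cos²(π/123) = sin²(π/123) ⇒ √(1−ρ_J²) = sin(π/123) = 0.02554.
ω* = 2/(1+0.02554) = 1.9502
Hence ρ(B_{ω*}) = 1.9502 − 1 = 0.9502.

ω* = 1.9502, ρ_SOR = 0.9502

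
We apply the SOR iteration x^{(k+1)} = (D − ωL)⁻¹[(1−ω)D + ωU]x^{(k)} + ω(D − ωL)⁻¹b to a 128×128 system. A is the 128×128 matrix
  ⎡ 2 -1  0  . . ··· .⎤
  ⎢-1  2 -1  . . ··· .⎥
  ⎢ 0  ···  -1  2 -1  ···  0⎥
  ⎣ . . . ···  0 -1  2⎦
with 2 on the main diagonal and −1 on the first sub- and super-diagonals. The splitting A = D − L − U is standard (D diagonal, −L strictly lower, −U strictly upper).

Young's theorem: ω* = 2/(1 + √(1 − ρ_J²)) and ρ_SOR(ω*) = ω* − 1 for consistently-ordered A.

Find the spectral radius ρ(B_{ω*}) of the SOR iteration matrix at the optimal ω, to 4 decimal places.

With n=128, ρ(Jacobi) = cos(π/129) = 0.9997.
√(1 − cos²(π/129)) = sin(π/129) ≈ 0.02435.
Then 2/(1+√(1−ρ_J²)) = 2/(1+0.02435); ω* = 2/1.02435 = 1.9525.
At ω = 1.9525 every |λ(B_ω)| = ω−1, so ρ_SOR = 0.9525.

ρ_SOR = 0.9525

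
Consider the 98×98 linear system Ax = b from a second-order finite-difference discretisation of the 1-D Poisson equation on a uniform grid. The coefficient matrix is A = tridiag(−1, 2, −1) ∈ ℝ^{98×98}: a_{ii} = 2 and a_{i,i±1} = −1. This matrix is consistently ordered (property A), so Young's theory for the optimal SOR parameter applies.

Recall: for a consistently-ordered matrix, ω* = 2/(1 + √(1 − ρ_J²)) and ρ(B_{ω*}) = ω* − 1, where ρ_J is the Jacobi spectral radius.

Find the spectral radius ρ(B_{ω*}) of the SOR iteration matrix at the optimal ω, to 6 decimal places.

n=98: λ(B_J) = 1 − λ(A)/2 = cos(kπ/99); k=1 gives ρ_J = 0.999497.
√(1−ρ_J²) simplifies to sin(π/99) = 0.0317279.
ω* = 2/(1 + 0.0317279) = 2/1.0317279 = 1.938496.
and ρ(B_{ω*}) = 1.938496 − 1 = 0.938496.

ρ_SOR = 0.938496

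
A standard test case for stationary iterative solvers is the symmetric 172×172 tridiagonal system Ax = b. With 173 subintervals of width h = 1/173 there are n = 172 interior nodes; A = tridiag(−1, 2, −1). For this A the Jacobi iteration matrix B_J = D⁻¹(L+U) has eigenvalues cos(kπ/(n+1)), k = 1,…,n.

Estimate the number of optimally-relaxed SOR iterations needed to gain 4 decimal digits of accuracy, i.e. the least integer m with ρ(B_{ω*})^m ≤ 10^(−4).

m = 254

B_J for the 172×172 system has eigenvalues cos(kπ/173); ρ_J = cos(π/173) = 0.9998351.
√(1−ρ_J²) = |sin(π/173)| = 0.0181585
ω* = 2/(1+0.0181585) = 1.9643307
ρ_SOR = ω* − 1 ≈ 0.9643307.
4·ln10 = 9.21034; −ln(0.9643307) = 0.036321; m = ⌈9.21034/0.036321⌉ = ⌈253.582⌉ = 254.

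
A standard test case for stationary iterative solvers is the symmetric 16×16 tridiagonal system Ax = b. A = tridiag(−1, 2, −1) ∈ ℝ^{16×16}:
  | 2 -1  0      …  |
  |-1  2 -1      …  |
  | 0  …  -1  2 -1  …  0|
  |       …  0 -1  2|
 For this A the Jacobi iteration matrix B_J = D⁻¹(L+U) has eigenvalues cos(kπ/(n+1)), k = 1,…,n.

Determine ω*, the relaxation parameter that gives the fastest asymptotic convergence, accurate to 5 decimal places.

½·tridiag(1,0,1) at n=16: λ_k = cos(kπ/17); max |λ| at k=1 ⇒ ρ_J = cos(π/17) ≈ 0.98297.
√(1−ρ_J²) simplifies to sin(π/17) = 0.183750.
ω* = 2/(1 + 0.183750) = 2/1.183750 = 1.68955.
and ρ(B_{ω*}) = 1.68955 − 1 = 0.68955.

ω* = 1.68955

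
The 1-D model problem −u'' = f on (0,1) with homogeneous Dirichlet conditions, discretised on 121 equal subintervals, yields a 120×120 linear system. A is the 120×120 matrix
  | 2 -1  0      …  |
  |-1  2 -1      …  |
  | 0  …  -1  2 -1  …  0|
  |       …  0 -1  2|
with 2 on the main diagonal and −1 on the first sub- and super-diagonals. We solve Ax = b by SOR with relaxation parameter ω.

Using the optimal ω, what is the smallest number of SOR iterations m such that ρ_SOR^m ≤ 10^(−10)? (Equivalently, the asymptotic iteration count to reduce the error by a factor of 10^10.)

m = 444

B_J for the 120×120 system has eigenvalues cos(kπ/121); ρ_J = cos(π/121) = 0.9996630.
1 − cos²(π/121) = sin²(π/121) ⇒ √(1−ρ_J²) = sin(π/121) = 0.0259607.
[ω*] 2 ÷ (1 + 0.0259607) = 2 ÷ 1.0259607 = 1.9493924.
ρ(B_{ω*}) = ω*−1 = 0.9493924
For 10 digits: m = 10·ln10 / (−ln 0.9493924) = 23.0259/0.0519331 = 443.376; round up → m = 444.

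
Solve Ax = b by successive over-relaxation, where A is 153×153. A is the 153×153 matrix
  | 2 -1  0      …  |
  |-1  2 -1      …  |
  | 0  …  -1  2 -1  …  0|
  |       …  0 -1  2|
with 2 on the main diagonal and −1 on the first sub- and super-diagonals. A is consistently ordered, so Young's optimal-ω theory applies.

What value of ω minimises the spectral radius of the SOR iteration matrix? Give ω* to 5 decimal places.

With n=153, ρ(Jacobi) = cos(π/154) = 0.99979.
root = sin(π/154) = 0.020399  (since 1−cos² = sin²).
So ω* = 2/1.020399 = 1.96002 (Young).
At ω = 1.96002 every |λ(B_ω)| = ω−1, so ρ_SOR = 0.96002.

ω* = 1.96002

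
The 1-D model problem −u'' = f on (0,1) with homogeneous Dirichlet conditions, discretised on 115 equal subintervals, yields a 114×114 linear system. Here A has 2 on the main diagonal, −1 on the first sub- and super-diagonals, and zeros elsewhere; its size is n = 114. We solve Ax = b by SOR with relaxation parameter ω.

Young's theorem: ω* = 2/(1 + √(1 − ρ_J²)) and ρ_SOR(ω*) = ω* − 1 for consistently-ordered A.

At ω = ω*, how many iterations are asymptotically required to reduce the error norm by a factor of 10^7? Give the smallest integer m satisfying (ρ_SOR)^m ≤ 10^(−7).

m = 295

[ρ_J] n=114: ρ(B_J) = cos(π/(n+1)) = cos(π/115) = 0.9996269.
1 − cos²(π/115) = sin²(π/115) ⇒ √(1−ρ_J²) = sin(π/115) = 0.0273148.
ω* = 2/(1+0.0273148) = 1.9468229
ρ_SOR = ω* − 1 ≈ 0.9468229.
ρ_SOR^m ≤ 10^(−7) ⇔ m ≥ 7·ln10/(−ln 0.9468229) = 16.1181/0.0546432 = 294.970; m = ⌈294.970⌉ = 295.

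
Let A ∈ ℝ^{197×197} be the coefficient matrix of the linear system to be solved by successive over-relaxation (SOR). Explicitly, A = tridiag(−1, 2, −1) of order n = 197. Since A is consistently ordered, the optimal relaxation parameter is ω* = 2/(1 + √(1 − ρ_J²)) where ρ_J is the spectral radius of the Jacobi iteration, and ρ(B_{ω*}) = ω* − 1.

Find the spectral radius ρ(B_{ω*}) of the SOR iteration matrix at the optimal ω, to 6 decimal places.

ρ_SOR = 0.968764

ρ_J = max_k |cos(kπ/198)| = cos(π/198) = 0.999874
√(1−ρ_J²) simplifies to sin(π/198) = 0.0158660.
ω* = 2/(1+0.0158660) = 1.968764
ρ(B_{ω*}) = ω*−1 = 0.968764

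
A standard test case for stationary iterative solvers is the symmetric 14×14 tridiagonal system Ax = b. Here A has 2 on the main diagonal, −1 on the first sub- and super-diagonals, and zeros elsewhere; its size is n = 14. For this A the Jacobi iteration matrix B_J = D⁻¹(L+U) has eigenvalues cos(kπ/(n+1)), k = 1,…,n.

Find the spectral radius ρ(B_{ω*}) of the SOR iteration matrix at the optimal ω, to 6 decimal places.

[ρ_J] n=14: ρ(B_J) = cos(π/(n+1)) = cos(π/15) = 0.978148.
√(1 − cos²(π/15)) = sin(π/15) ≈ 0.2079117.
Young: ω* = 2/(1+√(1−ρ_J²)) = 2/(1+0.2079117) = 2/1.2079117 = 1.655750.
[ρ_SOR] ω* − 1 = 0.655750.

ρ_SOR = 0.655750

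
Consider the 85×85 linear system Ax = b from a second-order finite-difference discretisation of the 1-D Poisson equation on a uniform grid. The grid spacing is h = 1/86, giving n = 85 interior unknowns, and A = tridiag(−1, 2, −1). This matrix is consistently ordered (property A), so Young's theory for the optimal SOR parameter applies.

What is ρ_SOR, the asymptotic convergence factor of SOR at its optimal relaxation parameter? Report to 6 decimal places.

n=85: λ(B_J) = 1 − λ(A)/2 = cos(kπ/86); k=1 gives ρ_J = 0.999333.
1 − cos²(π/86) = sin²(π/86) ⇒ √(1−ρ_J²) = sin(π/86) = 0.0365220.
Then 2/(1+√(1−ρ_J²)) = 2/(1+0.0365220); ω* = 2/1.0365220 = 1.929530.
At ω = 1.929530 every |λ(B_ω)| = ω−1, so ρ_SOR = 0.929530.

ρ_SOR = 0.929530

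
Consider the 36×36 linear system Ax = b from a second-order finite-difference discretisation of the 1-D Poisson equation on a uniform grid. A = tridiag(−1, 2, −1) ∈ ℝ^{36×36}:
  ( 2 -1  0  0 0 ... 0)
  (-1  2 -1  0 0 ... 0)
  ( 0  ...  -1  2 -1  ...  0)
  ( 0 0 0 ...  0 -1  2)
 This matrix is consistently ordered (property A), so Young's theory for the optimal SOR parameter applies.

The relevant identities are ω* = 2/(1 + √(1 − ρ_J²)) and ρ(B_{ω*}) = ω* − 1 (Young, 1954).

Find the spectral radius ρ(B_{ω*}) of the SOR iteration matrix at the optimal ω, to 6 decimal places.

ρ_J = max_k |cos(kπ/37)| = cos(π/37) = 0.996397
√(1−ρ_J²) simplifies to sin(π/37) = 0.0848059.
Then 2/(1+√(1−ρ_J²)) = 2/(1+0.0848059); ω* = 2/1.0848059 = 1.843648.
ρ_SOR = ω* − 1 ≈ 0.843648.

ρ_SOR = 0.843648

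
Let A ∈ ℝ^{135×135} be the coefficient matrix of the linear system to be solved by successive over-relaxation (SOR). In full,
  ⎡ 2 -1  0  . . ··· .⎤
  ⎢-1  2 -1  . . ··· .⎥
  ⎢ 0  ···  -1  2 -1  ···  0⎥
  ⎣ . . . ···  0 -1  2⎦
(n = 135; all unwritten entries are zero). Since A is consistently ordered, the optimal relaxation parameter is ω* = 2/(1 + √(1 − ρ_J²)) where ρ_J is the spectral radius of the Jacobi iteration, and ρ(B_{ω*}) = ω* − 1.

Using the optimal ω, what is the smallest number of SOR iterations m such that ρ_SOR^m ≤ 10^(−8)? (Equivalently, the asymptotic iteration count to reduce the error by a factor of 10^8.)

m = 399

ρ_J = max_k |cos(kπ/136)| = cos(π/136) = 0.9997332
root = sin(π/136) = 0.0230979  (since 1−cos² = sin²).
So ω* = 2/1.0230979 = 1.9548471 (Young).
Hence ρ(B_{ω*}) = 1.9548471 − 1 = 0.9548471.
8·ln10 = 18.4207; −ln(0.9548471) = 0.0462041; m = ⌈18.4207/0.0462041⌉ = ⌈398.681⌉ = 399.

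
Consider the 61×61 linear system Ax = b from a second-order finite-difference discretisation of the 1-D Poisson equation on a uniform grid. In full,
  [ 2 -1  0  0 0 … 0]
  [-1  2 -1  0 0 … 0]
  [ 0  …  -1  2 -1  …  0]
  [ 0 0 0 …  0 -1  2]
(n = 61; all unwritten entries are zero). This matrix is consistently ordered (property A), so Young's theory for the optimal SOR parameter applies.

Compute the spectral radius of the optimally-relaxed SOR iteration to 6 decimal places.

ρ_SOR = 0.903585

½·tridiag(1,0,1) at n=61: λ_k = cos(kπ/62); max |λ| at k=1 ⇒ ρ_J = cos(π/62) ≈ 0.998717.
√(1−ρ_J²) = |sin(π/62)| = 0.0506492
Then 2/(1+√(1−ρ_J²)) = 2/(1+0.0506492); ω* = 2/1.0506492 = 1.903585.
[ρ_SOR] ω* − 1 = 0.903585.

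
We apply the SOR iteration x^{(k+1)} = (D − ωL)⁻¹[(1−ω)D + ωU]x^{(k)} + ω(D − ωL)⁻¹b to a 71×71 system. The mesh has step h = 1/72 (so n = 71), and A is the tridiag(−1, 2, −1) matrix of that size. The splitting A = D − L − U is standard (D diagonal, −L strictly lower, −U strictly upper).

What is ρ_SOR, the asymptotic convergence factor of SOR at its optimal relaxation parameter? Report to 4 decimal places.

ρ_SOR = 0.9164

[ρ_J] n=71: ρ(B_J) = cos(π/(n+1)) = cos(π/72) = 0.9990.
√(1−ρ_J²) simplifies to sin(π/72) = 0.04362.
Young: ω* = 2/(1+√(1−ρ_J²)) = 2/(1+0.04362) = 2/1.04362 = 1.9164.
At ω = 1.9164 every |λ(B_ω)| = ω−1, so ρ_SOR = 0.9164.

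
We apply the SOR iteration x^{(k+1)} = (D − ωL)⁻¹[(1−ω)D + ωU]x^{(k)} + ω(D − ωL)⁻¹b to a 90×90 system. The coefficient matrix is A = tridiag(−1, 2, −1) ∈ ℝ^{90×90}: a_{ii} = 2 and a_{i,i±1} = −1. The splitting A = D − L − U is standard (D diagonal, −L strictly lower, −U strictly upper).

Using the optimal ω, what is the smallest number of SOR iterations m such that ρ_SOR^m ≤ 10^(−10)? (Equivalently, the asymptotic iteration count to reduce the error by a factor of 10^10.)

[ρ_J] n=90: ρ(B_J) = cos(π/(n+1)) = cos(π/91) = 0.9994041.
√(1−ρ_J²) simplifies to sin(π/91) = 0.0345161.
ω* = 2 / (1 + 0.0345161) = 2 / 1.0345161 ≈ 1.9332710.
At ω = 1.9332710 every |λ(B_ω)| = ω−1, so ρ_SOR = 0.9332710.
ρ_SOR^m ≤ 10^(−10) ⇔ m ≥ 10·ln10/(−ln 0.9332710) = 23.0259/0.0690597 = 333.420; m = ⌈333.420⌉ = 334.

m = 334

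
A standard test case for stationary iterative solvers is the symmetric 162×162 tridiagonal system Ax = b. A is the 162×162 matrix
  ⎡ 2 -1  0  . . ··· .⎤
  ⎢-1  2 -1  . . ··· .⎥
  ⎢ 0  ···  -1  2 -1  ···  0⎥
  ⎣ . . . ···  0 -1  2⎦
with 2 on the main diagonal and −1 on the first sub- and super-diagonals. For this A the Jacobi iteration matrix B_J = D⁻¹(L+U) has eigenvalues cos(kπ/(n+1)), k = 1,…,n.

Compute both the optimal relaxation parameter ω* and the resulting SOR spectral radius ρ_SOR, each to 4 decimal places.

ω* = 1.9622, ρ_SOR = 0.9622

ρ_J = max_k |cos(kπ/163)| = cos(π/163) = 0.9998
√(1 − cos²(π/163)) = sin(π/163) ≈ 0.01927.
Young: ω* = 2/(1+√(1−ρ_J²)) = 2/(1+0.01927) = 2/1.01927 = 1.9622.
At ω = 1.9622 every |λ(B_ω)| = ω−1, so ρ_SOR = 0.9622.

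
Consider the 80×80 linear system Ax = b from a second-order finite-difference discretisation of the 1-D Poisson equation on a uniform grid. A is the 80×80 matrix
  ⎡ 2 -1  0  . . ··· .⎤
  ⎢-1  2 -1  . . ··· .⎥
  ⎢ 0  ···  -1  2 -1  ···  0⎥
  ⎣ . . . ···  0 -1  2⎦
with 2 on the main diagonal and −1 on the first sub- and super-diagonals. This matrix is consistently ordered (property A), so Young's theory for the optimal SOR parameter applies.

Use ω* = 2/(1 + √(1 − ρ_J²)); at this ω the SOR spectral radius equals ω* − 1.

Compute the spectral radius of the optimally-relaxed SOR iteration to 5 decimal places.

spectrum of D⁻¹(L+U) = {cos(kπ/81) : 1≤k≤80}; ρ_J = cos(π/81) = 0.99925.
root = sin(π/81) = 0.038775  (since 1−cos² = sin²).
Young: ω* = 2/(1+√(1−ρ_J²)) = 2/(1+0.038775) = 2/1.038775 = 1.92534.
At ω = 1.92534 every |λ(B_ω)| = ω−1, so ρ_SOR = 0.92534.

ρ_SOR = 0.92534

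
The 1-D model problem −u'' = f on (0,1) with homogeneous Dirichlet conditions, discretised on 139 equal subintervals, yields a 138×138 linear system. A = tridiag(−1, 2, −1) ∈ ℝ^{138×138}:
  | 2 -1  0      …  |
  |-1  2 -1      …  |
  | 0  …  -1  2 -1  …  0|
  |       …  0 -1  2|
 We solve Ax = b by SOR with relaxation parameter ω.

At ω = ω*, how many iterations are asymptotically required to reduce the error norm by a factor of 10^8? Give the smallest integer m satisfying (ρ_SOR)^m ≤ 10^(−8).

[ρ_J] n=138: ρ(B_J) = cos(π/(n+1)) = cos(π/139) = 0.9997446.
root = sin(π/139) = 0.0225995  (since 1−cos² = sin²).
So ω* = 2/1.0225995 = 1.9557999 (Young).
[ρ_SOR] ω* − 1 = 0.9557999.
ρ_SOR^m ≤ 10^(−8) ⇔ m ≥ 8·ln10/(−ln 0.9557999) = 18.4207/0.0452067 = 407.477; m = ⌈407.477⌉ = 408.

m = 408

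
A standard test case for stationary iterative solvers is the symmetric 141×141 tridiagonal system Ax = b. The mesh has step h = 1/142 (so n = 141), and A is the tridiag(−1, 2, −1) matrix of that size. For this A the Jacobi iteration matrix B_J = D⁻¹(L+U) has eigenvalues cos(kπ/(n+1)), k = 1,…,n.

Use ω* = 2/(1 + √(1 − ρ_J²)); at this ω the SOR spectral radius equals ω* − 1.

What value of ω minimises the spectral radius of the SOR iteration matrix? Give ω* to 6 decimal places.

ω* = 1.956713

ρ_J = max_k |cos(kπ/142)| = cos(π/142) = 0.999755
1 − cos²(π/142) = sin²(π/142) ⇒ √(1−ρ_J²) = sin(π/142) = 0.0221221.
[ω*] 2 ÷ (1 + 0.0221221) = 2 ÷ 1.0221221 = 1.956713.
and ρ(B_{ω*}) = 1.956713 − 1 = 0.956713.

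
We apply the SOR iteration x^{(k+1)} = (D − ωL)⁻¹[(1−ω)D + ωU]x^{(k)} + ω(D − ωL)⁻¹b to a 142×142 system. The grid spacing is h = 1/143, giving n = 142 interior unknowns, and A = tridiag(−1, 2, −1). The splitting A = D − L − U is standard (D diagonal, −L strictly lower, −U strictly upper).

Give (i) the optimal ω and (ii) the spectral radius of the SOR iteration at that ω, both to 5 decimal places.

ω* = 1.95701, ρ_SOR = 0.95701

n=142: λ(B_J) = 1 − λ(A)/2 = cos(kπ/143); k=1 gives ρ_J = 0.99976.
√(1−ρ_J²) = |sin(π/143)| = 0.021967
Then 2/(1+√(1−ρ_J²)) = 2/(1+0.021967); ω* = 2/1.021967 = 1.95701.
[ρ_SOR] ω* − 1 = 0.95701.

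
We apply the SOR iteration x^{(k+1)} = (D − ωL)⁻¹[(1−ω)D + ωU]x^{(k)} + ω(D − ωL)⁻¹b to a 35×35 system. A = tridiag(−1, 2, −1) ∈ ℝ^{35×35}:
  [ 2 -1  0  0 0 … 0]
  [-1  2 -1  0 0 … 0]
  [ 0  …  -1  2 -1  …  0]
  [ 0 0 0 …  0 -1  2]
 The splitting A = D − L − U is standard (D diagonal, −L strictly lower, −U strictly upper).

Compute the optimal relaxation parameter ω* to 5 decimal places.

ω* = 1.83966

B_J for the 35×35 system has eigenvalues cos(kπ/36); ρ_J = cos(π/36) = 0.99619.
root = sin(π/36) = 0.087156  (since 1−cos² = sin²).
ω* = 2/(1 + 0.087156) = 2/1.087156 = 1.83966.
[ρ_SOR] ω* − 1 = 0.83966.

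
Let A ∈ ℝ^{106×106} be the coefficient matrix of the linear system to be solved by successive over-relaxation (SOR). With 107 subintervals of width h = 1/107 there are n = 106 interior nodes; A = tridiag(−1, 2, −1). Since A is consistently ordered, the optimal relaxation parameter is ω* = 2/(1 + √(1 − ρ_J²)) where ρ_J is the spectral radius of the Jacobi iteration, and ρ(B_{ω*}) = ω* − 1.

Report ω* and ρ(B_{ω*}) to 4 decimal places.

n=106: λ(B_J) = 1 − λ(A)/2 = cos(kπ/107); k=1 gives ρ_J = 0.9996.
√(1−ρ_J²) = |sin(π/107)| = 0.02936
ω* = 2/(1+0.02936) = 1.9430
Hence ρ(B_{ω*}) = 1.9430 − 1 = 0.9430.

ω* = 1.9430, ρ_SOR = 0.9430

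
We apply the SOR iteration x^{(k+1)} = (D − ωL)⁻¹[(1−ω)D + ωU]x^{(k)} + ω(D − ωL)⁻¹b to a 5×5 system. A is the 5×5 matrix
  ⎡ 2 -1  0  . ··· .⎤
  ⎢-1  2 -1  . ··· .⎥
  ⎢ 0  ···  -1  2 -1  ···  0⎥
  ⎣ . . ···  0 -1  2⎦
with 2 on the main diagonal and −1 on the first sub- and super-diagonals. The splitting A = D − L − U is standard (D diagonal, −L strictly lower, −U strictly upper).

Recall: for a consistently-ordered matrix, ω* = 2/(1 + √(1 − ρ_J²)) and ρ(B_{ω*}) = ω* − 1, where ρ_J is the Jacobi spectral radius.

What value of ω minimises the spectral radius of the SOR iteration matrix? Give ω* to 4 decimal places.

ω* = 1.3333

[ρ_J] n=5: ρ(B_J) = cos(π/(n+1)) = cos(π/6) = 0.8660.
√(1−ρ_J²) simplifies to sin(π/6) = 0.50000.
ω* = 2/(1+0.50000) = 1.3333
ρ(B_{ω*}) = ω*−1 = 0.3333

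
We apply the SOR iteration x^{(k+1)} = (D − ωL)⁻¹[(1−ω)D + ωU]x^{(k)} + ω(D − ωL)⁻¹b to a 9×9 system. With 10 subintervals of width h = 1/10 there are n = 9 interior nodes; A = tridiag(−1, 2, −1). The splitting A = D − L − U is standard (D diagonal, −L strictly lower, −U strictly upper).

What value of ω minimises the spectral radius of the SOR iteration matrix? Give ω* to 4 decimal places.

ω* = 1.5279

With n=9, ρ(Jacobi) = cos(π/10) = 0.9511.
√(1−ρ_J²) simplifies to sin(π/10) = 0.30902.
Then 2/(1+√(1−ρ_J²)) = 2/(1+0.30902); ω* = 2/1.30902 = 1.5279.
ρ(B_{ω*}) = ω*−1 = 0.5279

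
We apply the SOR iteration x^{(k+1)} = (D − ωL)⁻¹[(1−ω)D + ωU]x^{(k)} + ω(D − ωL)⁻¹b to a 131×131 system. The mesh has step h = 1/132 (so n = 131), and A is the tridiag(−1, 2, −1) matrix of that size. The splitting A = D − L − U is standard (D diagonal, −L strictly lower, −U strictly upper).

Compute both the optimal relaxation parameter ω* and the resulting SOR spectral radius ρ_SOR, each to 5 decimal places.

ω* = 1.95351, ρ_SOR = 0.95351

ρ_J = max_k |cos(kπ/132)| = cos(π/132) = 0.99972
1 − cos²(π/132) = sin²(π/132) ⇒ √(1−ρ_J²) = sin(π/132) = 0.023798.
ω* = 2 / (1 + 0.023798) = 2 / 1.023798 ≈ 1.95351.
At ω = 1.95351 every |λ(B_ω)| = ω−1, so ρ_SOR = 0.95351.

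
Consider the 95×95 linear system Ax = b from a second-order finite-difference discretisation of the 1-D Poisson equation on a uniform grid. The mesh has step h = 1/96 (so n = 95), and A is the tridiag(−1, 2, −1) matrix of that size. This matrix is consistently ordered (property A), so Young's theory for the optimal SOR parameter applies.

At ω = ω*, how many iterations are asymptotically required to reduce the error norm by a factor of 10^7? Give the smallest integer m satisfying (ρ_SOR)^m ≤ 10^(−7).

spectrum of D⁻¹(L+U) = {cos(kπ/96) : 1≤k≤95}; ρ_J = cos(π/96) = 0.9994646.
√(1−ρ_J²) simplifies to sin(π/96) = 0.0327191.
Young: ω* = 2/(1+√(1−ρ_J²)) = 2/(1+0.0327191) = 2/1.0327191 = 1.9366350.
[ρ_SOR] ω* − 1 = 0.9366350.
7·ln10 = 16.1181; −ln(0.9366350) = 0.0654616; m = ⌈16.1181/0.0654616⌉ = ⌈246.222⌉ = 247.

m = 247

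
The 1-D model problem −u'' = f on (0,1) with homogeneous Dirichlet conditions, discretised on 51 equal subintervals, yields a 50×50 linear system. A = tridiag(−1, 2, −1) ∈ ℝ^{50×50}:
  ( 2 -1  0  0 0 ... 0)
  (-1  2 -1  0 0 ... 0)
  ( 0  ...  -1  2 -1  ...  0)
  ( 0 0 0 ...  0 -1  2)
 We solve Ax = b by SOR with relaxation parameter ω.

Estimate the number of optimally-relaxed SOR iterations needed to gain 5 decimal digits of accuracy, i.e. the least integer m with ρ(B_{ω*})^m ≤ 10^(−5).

[ρ_J] n=50: ρ(B_J) = cos(π/(n+1)) = cos(π/51) = 0.9981033.
√(1−ρ_J²) simplifies to sin(π/51) = 0.0615609.
ω* = 2/(1 + 0.0615609) = 2/1.0615609 = 1.8840181.
and ρ(B_{ω*}) = 1.8840181 − 1 = 0.8840181.
m ≥ 5·ln10 / (−ln 0.8840181) = 93.390; smallest integer m = 94.

m = 94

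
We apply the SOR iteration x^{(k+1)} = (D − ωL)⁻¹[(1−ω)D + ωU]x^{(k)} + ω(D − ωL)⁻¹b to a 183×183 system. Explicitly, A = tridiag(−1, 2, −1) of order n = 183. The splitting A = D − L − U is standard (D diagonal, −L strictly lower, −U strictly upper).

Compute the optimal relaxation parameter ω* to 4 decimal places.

spectrum of D⁻¹(L+U) = {cos(kπ/184) : 1≤k≤183}; ρ_J = cos(π/184) = 0.9999.
√(1−ρ_J²) simplifies to sin(π/184) = 0.01707.
Then 2/(1+√(1−ρ_J²)) = 2/(1+0.01707); ω* = 2/1.01707 = 1.9664.
Hence ρ(B_{ω*}) = 1.9664 − 1 = 0.9664.

ω* = 1.9664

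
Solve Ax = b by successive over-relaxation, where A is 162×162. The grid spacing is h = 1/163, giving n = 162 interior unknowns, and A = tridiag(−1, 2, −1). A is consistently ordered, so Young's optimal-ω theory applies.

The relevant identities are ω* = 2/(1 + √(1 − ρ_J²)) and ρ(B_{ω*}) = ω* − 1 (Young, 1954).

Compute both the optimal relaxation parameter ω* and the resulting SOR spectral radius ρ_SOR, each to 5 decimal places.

ω* = 1.96218, ρ_SOR = 0.96218

spectrum of D⁻¹(L+U) = {cos(kπ/163) : 1≤k≤162}; ρ_J = cos(π/163) = 0.99981.
√(1 − cos²(π/163)) = sin(π/163) ≈ 0.019272.
ω* = 2/(1+0.019272) = 1.96218
[ρ_SOR] ω* − 1 = 0.96218.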